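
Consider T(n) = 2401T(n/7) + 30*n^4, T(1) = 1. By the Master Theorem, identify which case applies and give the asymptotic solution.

a=2401, b=7, f(n)=30*n^4.
log_7(2401) = 4, so n^(log_b(a)) = n^4.
f(n) = Theta(n^4), so Case 2 applies.
T(n) = Theta(n^4 log n).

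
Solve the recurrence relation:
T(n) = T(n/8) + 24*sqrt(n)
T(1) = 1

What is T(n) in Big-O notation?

Each level contributes sqrt(n/8^k). Geometric series with ratio 1/sqrt(8) < 1 sums to O(sqrt(n)).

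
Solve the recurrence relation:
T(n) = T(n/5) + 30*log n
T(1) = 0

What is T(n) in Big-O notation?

Each of the log_5(n) levels adds O(log n). T(n) = O(log^2 n).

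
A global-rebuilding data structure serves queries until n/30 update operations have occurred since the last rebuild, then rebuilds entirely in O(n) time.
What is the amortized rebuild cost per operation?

The O(n) rebuild is triggered by n/30 operations, so each contributes O(n)/(n/30) = O(30) = O(1) to the rebuild cost.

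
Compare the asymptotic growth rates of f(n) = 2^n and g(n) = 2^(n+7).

f(n) = 2^n and g(n) = 2^(n+7) are Theta of each other: 2^(n+7) = 2^7 * 2^n = Theta(2^n).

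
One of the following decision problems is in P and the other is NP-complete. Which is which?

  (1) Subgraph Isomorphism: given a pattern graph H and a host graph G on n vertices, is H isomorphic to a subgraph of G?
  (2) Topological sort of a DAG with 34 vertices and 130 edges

(1) is NP-complete: generalizes Clique and Hamiltonian Path (pattern size is part of the input).
(2) is P: DFS-based topological sort runs in O(V+E).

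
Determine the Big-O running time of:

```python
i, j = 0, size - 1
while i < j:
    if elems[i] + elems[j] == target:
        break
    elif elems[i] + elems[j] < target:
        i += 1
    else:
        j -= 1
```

Time complexity: O(n).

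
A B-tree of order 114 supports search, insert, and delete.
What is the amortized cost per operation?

B-tree of order 114 has height O(log_114 n). Each operation traverses the tree height. Splits during insert and merges during delete are O(1) each and occur at most once per level. Total cost per operation: O(log_114 n).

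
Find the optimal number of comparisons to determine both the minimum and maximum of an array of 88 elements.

Naive approach: 174 comparisons (87 for max + 87 for min).
Optimal: Compare elements in pairs first (floor(n/2) = 44 comparisons), then find max among winners and min among losers (43 comparisons each).
Total: ceil(3n/2) - 2 = 130 comparisons. An adversary argument shows this is also a lower bound.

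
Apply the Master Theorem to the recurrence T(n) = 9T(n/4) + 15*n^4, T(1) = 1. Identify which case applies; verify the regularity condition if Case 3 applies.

a=9, b=4, f(n)=15*n^4.
log_4(9) = 1.585 < 4.
f(n) = Omega(n^(1.585+epsilon)) for some epsilon > 0, so Case 3 is the candidate.
Regularity: a*f(n/b) = 9*15*(n/4)^4 = (9/256)*15*n^4 <= c*f(n) with c = 9/256 < 1. Satisfied.
Case 3: T(n) = Theta(n^4).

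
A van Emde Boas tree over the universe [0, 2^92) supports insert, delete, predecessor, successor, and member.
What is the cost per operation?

vEB recursively partitions [0, 4951760157141521099596496896) into sqrt(u) clusters of size sqrt(u). Each operation recurses into either one cluster or the summary, never both: T(u) = T(sqrt(u)) + O(1) => T(u) = O(log log u) = O(log 92). This is worst-case, not just amortized.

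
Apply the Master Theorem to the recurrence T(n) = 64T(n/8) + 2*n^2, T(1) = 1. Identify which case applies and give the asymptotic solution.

a=64, b=8, f(n)=2*n^2.
log_8(64) = 2, so n^(log_b(a)) = n^2.
f(n) = Theta(n^2), so Case 2 applies.
T(n) = Theta(n^2 log n).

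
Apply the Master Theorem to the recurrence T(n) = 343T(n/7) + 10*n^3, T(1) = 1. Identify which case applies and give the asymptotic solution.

a=343, b=7, f(n)=10*n^3.
log_7(343) = 3, so n^(log_b(a)) = n^3.
f(n) = Theta(n^3), so Case 2 applies.
T(n) = Theta(n^3 log n).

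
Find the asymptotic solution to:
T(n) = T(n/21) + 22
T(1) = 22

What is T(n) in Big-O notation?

Each step divides n by 21 and adds 22. After log_21(n) steps, T(n) = O(log n).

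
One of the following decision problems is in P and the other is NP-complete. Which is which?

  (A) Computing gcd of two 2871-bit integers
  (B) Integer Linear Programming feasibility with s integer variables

(A) is P: the Euclidean algorithm runs in polynomial time in the bit-length.
(B) is NP-complete: ILP feasibility is NP-complete (LP relaxation is in P).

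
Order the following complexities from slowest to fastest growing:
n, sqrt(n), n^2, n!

Ordered by growth rate: sqrt(n) < n < n^2 < n!.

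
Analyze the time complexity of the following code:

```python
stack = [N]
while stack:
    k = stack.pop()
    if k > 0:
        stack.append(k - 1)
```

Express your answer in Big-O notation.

Time complexity: O(n).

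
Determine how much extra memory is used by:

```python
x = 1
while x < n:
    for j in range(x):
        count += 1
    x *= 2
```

Space complexity: O(1).
Only a constant amount of auxiliary storage is used; nothing grows with n.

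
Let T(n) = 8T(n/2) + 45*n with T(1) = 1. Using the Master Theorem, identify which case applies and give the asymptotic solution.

a=8, b=2, f(n)=45*n.
log_2(8) = 3 > 1.
Since f(n) = O(n^1) is polynomially smaller than n^3, Case 1 applies.
T(n) = Theta(n^3).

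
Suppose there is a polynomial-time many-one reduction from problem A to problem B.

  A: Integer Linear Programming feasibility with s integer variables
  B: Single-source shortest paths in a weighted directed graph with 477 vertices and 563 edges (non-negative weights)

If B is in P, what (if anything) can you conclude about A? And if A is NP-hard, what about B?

A poly-time reduction A <=_p B means any A-instance can be transformed to a B-instance in poly time.
If B is in P: compose the reduction with B's poly-time algorithm to solve A in poly time, so A is in P.
If A is NP-hard: every NP problem reduces to A, which reduces to B; composing reductions, every NP problem reduces to B, so B is NP-hard.
(Here in fact A is NP-complete and B is in P, so no such reduction is known -- its existence would imply P = NP; the analysis concerns only what the assumed reduction would or would not let you conclude.)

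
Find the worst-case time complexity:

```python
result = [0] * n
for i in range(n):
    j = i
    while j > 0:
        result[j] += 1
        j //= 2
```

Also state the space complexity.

Time complexity: O(n log n).
Space complexity: O(n).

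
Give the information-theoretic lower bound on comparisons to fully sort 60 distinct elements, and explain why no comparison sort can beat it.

A comparison sort is a binary decision tree whose leaves are the 60! = 8320987112741390144276341183223364380754172606361245952449277696409600000000000000 possible output permutations. A binary tree with L leaves has height >= ceil(log_2(L)). So any comparison sort needs >= ceil(log_2(60!)) = 273 comparisons in the worst case.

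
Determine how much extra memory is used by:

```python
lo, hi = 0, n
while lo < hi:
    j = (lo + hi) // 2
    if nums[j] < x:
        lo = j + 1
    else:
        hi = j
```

Space complexity: O(1).
Only a constant amount of auxiliary storage is used; nothing grows with n.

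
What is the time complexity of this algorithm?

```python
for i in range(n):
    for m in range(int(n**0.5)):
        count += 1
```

Time complexity: O(n * sqrt(n)).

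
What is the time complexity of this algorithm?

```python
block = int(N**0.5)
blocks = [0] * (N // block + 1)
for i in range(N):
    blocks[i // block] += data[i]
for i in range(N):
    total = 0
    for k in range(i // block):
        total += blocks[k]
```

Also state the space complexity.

Time complexity: O(n * sqrt(n)).
Space complexity: O(sqrt(n)).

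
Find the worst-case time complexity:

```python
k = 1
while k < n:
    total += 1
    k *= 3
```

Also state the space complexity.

Time complexity: O(log n).
Space complexity: O(1).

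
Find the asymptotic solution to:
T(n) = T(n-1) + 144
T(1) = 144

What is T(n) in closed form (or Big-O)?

Unrolling: T(n) = T(n-1) + 144 = T(n-2) + 2*144 = ... = T(1) + (n-1)*144 = 144 + (n-1)*144 = 144n.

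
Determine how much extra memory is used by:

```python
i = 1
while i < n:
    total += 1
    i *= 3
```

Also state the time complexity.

Space complexity: O(1).
Only a constant amount of auxiliary storage is used; nothing grows with n.
Time complexity: O(log n).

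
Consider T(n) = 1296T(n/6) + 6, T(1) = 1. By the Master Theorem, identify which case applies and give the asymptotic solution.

a=1296, b=6, f(n)=6.
log_6(1296) = 4 > 0.
Since f(n) = O(n^0) is polynomially smaller than n^4, Case 1 applies.
T(n) = Theta(n^4).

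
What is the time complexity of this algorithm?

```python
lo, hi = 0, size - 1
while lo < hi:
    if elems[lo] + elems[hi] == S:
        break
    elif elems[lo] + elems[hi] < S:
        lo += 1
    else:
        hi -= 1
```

Time complexity: O(n).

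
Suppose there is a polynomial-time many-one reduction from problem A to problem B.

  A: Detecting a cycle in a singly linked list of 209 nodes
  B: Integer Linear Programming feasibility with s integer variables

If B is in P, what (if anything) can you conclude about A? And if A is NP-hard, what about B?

A poly-time reduction A <=_p B means any A-instance can be transformed to a B-instance in poly time.
If B is in P: compose the reduction with B's poly-time algorithm to solve A in poly time, so A is in P.
If A is NP-hard: every NP problem reduces to A, which reduces to B; composing reductions, every NP problem reduces to B, so B is NP-hard.
(Here in fact A is P and B is NP-complete.)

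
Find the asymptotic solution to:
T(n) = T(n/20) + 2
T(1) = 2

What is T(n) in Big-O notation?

Each step divides n by 20 and adds 2. After log_20(n) steps, T(n) = O(log n).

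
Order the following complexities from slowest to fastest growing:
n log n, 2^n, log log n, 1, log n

Ordered by growth rate: 1 < log log n < log n < n log n < 2^n.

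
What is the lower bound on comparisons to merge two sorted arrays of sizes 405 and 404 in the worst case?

Adversary: with |405 - 404| <= 1 the inputs can be fully interleaved so that every adjacent pair in the merged output comes from different arrays. Then each of the 808 adjacent pairs must be directly compared, or the algorithm cannot determine their relative order. Standard merge meets this bound.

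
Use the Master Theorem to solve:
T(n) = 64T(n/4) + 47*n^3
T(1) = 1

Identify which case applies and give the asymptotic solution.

a=64, b=4, f(n)=47*n^3.
log_4(64) = 3, so n^(log_b(a)) = n^3.
f(n) = Theta(n^3), so Case 2 applies.
T(n) = Theta(n^3 log n).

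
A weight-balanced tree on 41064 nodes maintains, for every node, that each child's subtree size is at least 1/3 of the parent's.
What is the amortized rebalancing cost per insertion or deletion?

With balance ratio 1/3, tree height is O(log_{3/1}(41064)) = O(log n). A rebalance at a node of size s costs O(s) but requires Omega(s) updates in that subtree to retrigger. Summed over the O(log n) ancestors of the touched leaf, amortized rebalancing is O(log n).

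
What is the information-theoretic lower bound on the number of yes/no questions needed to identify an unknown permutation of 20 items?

There are 20! = 2432902008176640000 permutations. Each yes/no question gives at most 1 bit, so at least ceil(log_2(2432902008176640000)) = 62 questions are needed.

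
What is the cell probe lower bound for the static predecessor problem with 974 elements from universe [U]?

The Patrascu-Thorup lower bound shows any data structure on n = 974 elements using O(n * polylog(n)) space requires Omega(log log U) query time. van Emde Boas trees achieve O(log log U) with O(U) space.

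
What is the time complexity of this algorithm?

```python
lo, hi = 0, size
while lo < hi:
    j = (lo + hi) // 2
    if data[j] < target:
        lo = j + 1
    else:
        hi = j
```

Time complexity: O(log n).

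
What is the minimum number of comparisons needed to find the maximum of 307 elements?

Finding the maximum requires 306 comparisons. Each comparison eliminates exactly one candidate. With 307 candidates, we need 306 eliminations.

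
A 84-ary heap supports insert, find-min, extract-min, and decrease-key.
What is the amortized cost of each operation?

The 84-ary heap has height O(log_84 n). Insert sifts up: O(log_84 n). Find-min reads the root: O(1). Extract-min sifts down comparing 84 children per level: O(84 * log_84 n). Decrease-key sifts up: O(log_84 n).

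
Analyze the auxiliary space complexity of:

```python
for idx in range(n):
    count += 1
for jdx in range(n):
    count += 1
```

Space complexity: O(1).
Only a constant amount of auxiliary storage is used; nothing grows with n.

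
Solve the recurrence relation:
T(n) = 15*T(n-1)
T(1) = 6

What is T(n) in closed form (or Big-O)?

Each step multiplies by 15. T(n) = T(1)*15^(n-1) = 6*15^(n-1).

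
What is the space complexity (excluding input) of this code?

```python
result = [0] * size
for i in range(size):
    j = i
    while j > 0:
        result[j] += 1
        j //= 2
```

Space complexity: O(n).
Auxiliary storage grows linearly with the input size n in the worst case.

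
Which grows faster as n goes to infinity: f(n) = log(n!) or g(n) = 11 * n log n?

f(n) = log(n!) and g(n) = 11 * n log n are Theta of each other: Stirling: log(n!) = n log n - n + O(log n) = Theta(n log n); the constant 11 doesn't change the Theta class.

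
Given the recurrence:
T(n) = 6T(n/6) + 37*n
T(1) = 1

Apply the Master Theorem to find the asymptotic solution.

a=6, b=6, f(n)=37*n. log_6(6) = 1. Case 2: T(n) = O(n log n).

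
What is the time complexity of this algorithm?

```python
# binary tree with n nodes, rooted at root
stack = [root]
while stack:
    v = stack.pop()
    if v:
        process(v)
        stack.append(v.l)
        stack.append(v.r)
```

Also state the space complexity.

Time complexity: O(n).
Space complexity: O(n).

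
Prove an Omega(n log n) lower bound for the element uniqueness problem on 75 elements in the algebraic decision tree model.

In the algebraic decision tree model, element uniqueness on 75 elements is equivalent to determining which cell of an arrangement of C(75,2) = 2775 hyperplanes x_i = x_j contains the input point. Ben-Or's theorem shows this requires Omega(n log n).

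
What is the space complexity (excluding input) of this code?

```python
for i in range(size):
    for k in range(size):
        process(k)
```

Space complexity: O(1).
Only a constant amount of auxiliary storage is used; nothing grows with n.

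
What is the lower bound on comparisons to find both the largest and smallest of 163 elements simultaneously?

Pair elements first (floor(163/2) comparisons), then find max among winners and min among losers. Total: ceil(3*163/2) - 2 = 243 comparisons.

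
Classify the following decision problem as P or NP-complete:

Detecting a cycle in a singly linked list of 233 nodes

This problem is in P: Floyd's tortoise-and-hare runs in O(n) time, O(1) space.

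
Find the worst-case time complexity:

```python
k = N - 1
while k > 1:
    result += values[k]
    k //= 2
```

Time complexity: O(log n).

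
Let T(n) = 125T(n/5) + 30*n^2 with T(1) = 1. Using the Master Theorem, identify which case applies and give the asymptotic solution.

a=125, b=5, f(n)=30*n^2.
log_5(125) = 3 > 2.
Since f(n) = O(n^2) is polynomially smaller than n^3, Case 1 applies.
T(n) = Theta(n^3).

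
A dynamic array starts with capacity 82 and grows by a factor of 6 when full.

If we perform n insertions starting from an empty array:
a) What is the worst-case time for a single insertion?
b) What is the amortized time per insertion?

(a) Worst-case single insertion: O(n) -- when the array is full at capacity c, the resize copies all c elements, and c can be Theta(n).
(b) Resizes happen at sizes 82, 492, 2952, ... Total copy cost for n insertions: 82 + 492 + ... = O(n) (geometric series with ratio 1/6). Amortized cost per insertion: O(n)/n = O(1).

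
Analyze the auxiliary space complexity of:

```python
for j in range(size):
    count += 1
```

Space complexity: O(1).
Only a constant amount of auxiliary storage is used; nothing grows with n.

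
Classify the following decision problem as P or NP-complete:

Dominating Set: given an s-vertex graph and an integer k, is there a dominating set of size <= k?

This problem is NP-complete: reduces from Set Cover (with k part of the input).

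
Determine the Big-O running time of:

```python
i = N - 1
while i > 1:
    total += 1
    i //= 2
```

Time complexity: O(log n).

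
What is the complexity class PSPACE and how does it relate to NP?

PSPACE is the class of problems solvable with polynomial space. NP is a subset of PSPACE (a poly-space machine can enumerate all certificates). PSPACE-complete problems include QBF (quantified Boolean formulas) and generalized games. It is unknown whether NP = PSPACE.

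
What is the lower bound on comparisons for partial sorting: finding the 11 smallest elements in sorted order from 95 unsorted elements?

Finding 11 smallest of 95 in sorted order: Omega(95) to identify the 11 smallest, plus Omega(11 log 11) to sort them. Total: Omega(n + k log k).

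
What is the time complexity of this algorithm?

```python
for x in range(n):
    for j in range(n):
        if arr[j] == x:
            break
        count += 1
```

Time complexity: O(n^2).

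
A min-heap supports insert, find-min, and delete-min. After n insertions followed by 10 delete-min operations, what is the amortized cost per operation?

Insert takes O(log n) worst case. Delete-min takes O(log n). Over a sequence of n inserts and 10 delete-mins, total cost is O((n + 10) log n). Amortized per operation: O(log n).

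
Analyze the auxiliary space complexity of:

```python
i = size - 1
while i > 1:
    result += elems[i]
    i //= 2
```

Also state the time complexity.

Space complexity: O(1).
Only a constant amount of auxiliary storage is used; nothing grows with n.
Time complexity: O(log n).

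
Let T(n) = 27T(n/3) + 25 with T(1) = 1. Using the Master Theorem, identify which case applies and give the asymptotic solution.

a=27, b=3, f(n)=25.
log_3(27) = 3 > 0.
Since f(n) = O(n^0) is polynomially smaller than n^3, Case 1 applies.
T(n) = Theta(n^3).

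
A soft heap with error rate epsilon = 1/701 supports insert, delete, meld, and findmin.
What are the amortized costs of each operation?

Soft heaps (Chazelle) allow up to an epsilon = 1/701 fraction of elements to have corrupted (raised) keys. Insert is O(log(1/epsilon)) = O(log 701) amortized -- the structure maintains heap-ordered binary trees of rank bounded by O(log(1/epsilon)). Meld concatenates root lists: O(1) amortized. Delete and findmin are O(1) amortized.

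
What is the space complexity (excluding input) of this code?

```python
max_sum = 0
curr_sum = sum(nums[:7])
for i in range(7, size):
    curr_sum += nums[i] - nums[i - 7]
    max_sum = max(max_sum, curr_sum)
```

Space complexity: O(1).
Only a constant amount of auxiliary storage is used; nothing grows with n.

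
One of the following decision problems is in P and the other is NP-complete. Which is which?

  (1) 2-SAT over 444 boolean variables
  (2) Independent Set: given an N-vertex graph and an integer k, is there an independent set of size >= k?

(1) is P: 2-SAT is solvable in linear time via implication-graph SCCs.
(2) is NP-complete: complement of Clique (with k part of the input).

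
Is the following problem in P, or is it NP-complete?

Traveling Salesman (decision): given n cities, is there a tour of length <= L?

This problem is NP-complete: reduces from Hamiltonian Cycle.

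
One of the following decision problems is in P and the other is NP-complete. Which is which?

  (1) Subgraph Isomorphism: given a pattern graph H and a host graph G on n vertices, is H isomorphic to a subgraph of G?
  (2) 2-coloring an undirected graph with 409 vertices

(1) is NP-complete: generalizes Clique and Hamiltonian Path (pattern size is part of the input).
(2) is P: 2-coloring is bipartiteness testing via BFS, O(V+E).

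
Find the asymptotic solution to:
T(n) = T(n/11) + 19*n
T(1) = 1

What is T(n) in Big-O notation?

Geometric series: 19*n*(1 + 1/11 + 1/11^2 + ...) = O(n). T(n) = O(n).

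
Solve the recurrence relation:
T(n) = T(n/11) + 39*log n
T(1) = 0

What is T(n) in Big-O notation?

Each of the log_11(n) levels adds O(log n). T(n) = O(log^2 n).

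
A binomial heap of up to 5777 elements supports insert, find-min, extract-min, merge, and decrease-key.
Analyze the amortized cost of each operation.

A binomial heap with n <= 5777 elements has at most floor(log_2 5777) + 1 = 13 trees. Using potential Phi = number of trees: Insert adds one tree, but cascading merges reduce count -- amortized O(1). Find-min reads the cached minimum pointer: O(1). Extract-min creates O(log n) new trees: O(log n). Merge combines tree lists: O(log n). Decrease-key sifts the element up its tree of height <= log n: O(log n).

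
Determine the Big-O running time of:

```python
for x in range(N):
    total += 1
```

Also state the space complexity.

Time complexity: O(n).
Space complexity: O(1).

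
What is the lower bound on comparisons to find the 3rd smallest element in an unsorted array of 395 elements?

Finding the 3rd smallest of 395 elements requires Omega(n) comparisons. Every element must participate in at least one comparison; otherwise it could be the 3rd smallest.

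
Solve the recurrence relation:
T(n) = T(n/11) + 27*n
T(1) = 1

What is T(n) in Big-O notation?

Geometric series: 27*n*(1 + 1/11 + 1/11^2 + ...) = O(n). T(n) = O(n).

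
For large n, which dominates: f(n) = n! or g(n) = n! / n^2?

f(n) = n! grows faster: the ratio n!/(n!/n^2) = n^2 -> infinity.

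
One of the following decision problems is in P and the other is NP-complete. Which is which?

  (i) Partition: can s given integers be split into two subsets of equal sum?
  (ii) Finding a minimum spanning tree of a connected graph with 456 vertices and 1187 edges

(i) is NP-complete: Subset Sum reduces to it (one of Karp's 21 NP-complete problems).
(ii) is P: Kruskal's / Prim's algorithms run in polynomial time.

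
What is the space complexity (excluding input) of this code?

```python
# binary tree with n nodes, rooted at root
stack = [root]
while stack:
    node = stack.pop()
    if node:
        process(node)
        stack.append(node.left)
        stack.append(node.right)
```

Space complexity: O(n).
Auxiliary storage grows linearly with the input size n in the worst case.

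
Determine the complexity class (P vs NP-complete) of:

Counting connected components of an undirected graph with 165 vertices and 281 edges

This problem is in P: BFS/DFS visits each vertex and edge once: O(V+E).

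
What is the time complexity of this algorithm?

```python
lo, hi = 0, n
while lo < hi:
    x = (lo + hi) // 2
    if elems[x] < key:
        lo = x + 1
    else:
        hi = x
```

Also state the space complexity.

Time complexity: O(log n).
Space complexity: O(1).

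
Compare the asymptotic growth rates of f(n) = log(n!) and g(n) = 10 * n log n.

f(n) = log(n!) and g(n) = 10 * n log n are Theta of each other: Stirling: log(n!) = n log n - n + O(log n) = Theta(n log n); the constant 10 doesn't change the Theta class.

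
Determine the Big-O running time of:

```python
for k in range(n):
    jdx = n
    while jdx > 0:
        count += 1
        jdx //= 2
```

Time complexity: O(n log n).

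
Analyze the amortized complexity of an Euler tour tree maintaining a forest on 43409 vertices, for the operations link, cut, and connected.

An Euler tour tree stores each tree's Euler tour as a balanced BST keyed by tour position. On 43409 vertices: link concatenates two tours via O(1) splits/joins of size <= 2*43409 (O(log n)); cut splits the tour at the two occurrences of the edge (O(log n)); connected compares BST roots (O(log n) to find the root). All O(log n) amortized.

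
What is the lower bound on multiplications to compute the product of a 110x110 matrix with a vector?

A 110x110 matrix-vector product has 110 inner products of length 110. Output depends on all 110^2 = 12100 matrix entries. At least 12100 multiplications needed.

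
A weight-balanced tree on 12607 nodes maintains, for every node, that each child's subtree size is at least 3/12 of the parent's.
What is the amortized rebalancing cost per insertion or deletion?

With balance ratio 3/12, tree height is O(log_{12/3}(12607)) = O(log n). A rebalance at a node of size s costs O(s) but requires Omega(s) updates in that subtree to retrigger. Summed over the O(log n) ancestors of the touched leaf, amortized rebalancing is O(log n).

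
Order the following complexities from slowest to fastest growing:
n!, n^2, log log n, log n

Ordered by growth rate: log log n < log n < n^2 < n!.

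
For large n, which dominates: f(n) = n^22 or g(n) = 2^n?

g(n) = 2^n grows faster: any exponential with base > 1 dominates every polynomial.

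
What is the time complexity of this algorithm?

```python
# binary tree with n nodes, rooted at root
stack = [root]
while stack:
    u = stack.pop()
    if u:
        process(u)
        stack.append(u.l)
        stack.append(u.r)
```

Time complexity: O(n).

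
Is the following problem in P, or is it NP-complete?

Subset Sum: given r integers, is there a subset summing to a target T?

This problem is NP-complete: one of Karp's 21 NP-complete problems.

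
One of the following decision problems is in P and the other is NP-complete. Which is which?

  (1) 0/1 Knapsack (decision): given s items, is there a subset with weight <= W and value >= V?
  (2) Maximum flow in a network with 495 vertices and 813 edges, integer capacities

(1) is NP-complete: reduces from Subset Sum.
(2) is P: Edmonds-Karp / push-relabel run in polynomial time.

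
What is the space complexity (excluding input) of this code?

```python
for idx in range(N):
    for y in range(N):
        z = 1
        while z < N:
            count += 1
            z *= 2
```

Space complexity: O(1).
Only a constant amount of auxiliary storage is used; nothing grows with n.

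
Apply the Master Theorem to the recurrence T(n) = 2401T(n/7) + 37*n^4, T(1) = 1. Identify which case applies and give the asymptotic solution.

a=2401, b=7, f(n)=37*n^4.
log_7(2401) = 4, so n^(log_b(a)) = n^4.
f(n) = Theta(n^4), so Case 2 applies.
T(n) = Theta(n^4 log n).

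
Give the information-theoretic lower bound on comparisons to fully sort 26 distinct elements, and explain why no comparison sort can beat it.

A comparison sort is a binary decision tree whose leaves are the 26! = 403291461126605635584000000 possible output permutations. A binary tree with L leaves has height >= ceil(log_2(L)). So any comparison sort needs >= ceil(log_2(26!)) = 89 comparisons in the worst case.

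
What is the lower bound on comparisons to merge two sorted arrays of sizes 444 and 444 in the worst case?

Adversary: with |444 - 444| <= 1 the inputs can be fully interleaved so that every adjacent pair in the merged output comes from different arrays. Then each of the 887 adjacent pairs must be directly compared, or the algorithm cannot determine their relative order. Standard merge meets this bound.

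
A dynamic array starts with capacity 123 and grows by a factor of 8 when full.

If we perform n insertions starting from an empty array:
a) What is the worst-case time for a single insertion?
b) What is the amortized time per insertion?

(a) Worst-case single insertion: O(n) -- when the array is full at capacity c, the resize copies all c elements, and c can be Theta(n).
(b) Resizes happen at sizes 123, 984, 7872, ... Total copy cost for n insertions: 123 + 984 + ... = O(n) (geometric series with ratio 1/8). Amortized cost per insertion: O(n)/n = O(1).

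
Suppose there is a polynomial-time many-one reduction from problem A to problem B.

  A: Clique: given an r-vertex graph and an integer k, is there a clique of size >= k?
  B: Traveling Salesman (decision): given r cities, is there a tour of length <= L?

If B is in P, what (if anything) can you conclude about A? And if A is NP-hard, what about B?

A poly-time reduction A <=_p B means any A-instance can be transformed to a B-instance in poly time.
If B is in P: compose the reduction with B's poly-time algorithm to solve A in poly time, so A is in P.
If A is NP-hard: every NP problem reduces to A, which reduces to B; composing reductions, every NP problem reduces to B, so B is NP-hard.
(Here in fact A is NP-complete and B is NP-complete.)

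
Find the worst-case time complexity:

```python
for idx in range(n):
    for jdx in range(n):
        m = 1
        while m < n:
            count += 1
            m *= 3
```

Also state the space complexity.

Time complexity: O(n^2 log n).
Space complexity: O(1).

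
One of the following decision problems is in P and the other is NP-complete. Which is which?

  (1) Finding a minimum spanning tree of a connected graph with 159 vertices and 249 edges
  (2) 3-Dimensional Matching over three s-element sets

(1) is P: Kruskal's / Prim's algorithms run in polynomial time.
(2) is NP-complete: one of Karp's 21 NP-complete problems.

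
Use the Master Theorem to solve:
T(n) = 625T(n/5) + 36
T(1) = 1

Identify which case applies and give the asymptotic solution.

a=625, b=5, f(n)=36.
log_5(625) = 4 > 0.
Since f(n) = O(n^0) is polynomially smaller than n^4, Case 1 applies.
T(n) = Theta(n^4).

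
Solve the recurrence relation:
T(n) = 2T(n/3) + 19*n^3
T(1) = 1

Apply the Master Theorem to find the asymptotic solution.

a=2, b=3, f(n)=19*n^3. log_3(2) = 0.6309 < 3. Case 3: T(n) = O(n^3).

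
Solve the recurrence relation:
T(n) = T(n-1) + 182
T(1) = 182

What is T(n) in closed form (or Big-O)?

Unrolling: T(n) = T(n-1) + 182 = T(n-2) + 2*182 = ... = T(1) + (n-1)*182 = 182 + (n-1)*182 = 182n.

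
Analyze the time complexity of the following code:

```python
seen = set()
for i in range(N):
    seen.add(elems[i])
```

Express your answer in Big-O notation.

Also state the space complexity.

Time complexity: O(n).
Space complexity: O(n).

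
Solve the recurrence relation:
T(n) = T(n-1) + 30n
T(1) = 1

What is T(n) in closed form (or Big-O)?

Unrolling: T(n) = 1 + 30*(2 + 3 + ... + n) = 1 + 30*(n(n+1)/2 - 1) = O(n^2).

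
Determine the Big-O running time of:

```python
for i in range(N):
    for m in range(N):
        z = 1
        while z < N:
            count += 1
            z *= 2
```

Time complexity: O(n^2 log n).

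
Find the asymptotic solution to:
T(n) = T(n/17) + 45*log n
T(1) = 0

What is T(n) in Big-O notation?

Each of the log_17(n) levels adds O(log n). T(n) = O(log^2 n).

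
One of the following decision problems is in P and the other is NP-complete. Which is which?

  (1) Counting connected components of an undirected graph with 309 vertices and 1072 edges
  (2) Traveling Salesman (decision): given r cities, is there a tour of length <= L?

(1) is P: BFS/DFS visits each vertex and edge once: O(V+E).
(2) is NP-complete: reduces from Hamiltonian Cycle.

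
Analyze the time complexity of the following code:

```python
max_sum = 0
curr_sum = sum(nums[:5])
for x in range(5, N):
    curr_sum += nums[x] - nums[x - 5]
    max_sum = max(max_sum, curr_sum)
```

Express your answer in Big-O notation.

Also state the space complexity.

Time complexity: O(n).
Space complexity: O(1).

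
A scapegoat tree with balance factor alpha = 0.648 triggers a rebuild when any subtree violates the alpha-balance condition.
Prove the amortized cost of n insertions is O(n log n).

Define potential Phi = c * sum of |size(left(v)) - size(right(v))| over all nodes. An insertion at depth d costs O(d) = O(log n) and increases Phi by O(log n). When a rebuild of subtree of size s occurs, it costs O(s) but reduces Phi by Omega(s). With alpha = 0.648, between rebuilds Omega(s) insertions must occur. Amortized cost per insertion: O(log n).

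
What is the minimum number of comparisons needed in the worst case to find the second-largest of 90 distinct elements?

Lower bound: finding the max needs 90-1 comparisons. By the adversary weight-doubling argument, the max must personally win >= ceil(log_2(90)) = 7 comparisons; the 2nd-largest is among those 7 losers, needing 7-1 more comparisons. Total >= 90-1 + 7-1 = 95. A balanced knockout tournament achieves this.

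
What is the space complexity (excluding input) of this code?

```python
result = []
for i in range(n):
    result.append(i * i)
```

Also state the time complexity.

Space complexity: O(n).
Auxiliary storage grows linearly with the input size n in the worst case.
Time complexity: O(n).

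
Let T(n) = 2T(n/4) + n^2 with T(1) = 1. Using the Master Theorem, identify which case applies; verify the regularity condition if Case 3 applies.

a=2, b=4, f(n)=n^2.
log_4(2) = 0.5 < 2.
f(n) = Omega(n^(0.5+epsilon)) for some epsilon > 0, so Case 3 is the candidate.
Regularity: a*f(n/b) = 2*1*(n/4)^2 = (2/16)*1*n^2 <= c*f(n) with c = 2/16 < 1. Satisfied.
Case 3: T(n) = Theta(n^2).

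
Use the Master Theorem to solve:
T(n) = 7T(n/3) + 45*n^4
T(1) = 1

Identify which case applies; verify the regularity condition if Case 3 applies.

a=7, b=3, f(n)=45*n^4.
log_3(7) = 1.771 < 4.
f(n) = Omega(n^(1.771+epsilon)) for some epsilon > 0, so Case 3 is the candidate.
Regularity: a*f(n/b) = 7*45*(n/3)^4 = (7/81)*45*n^4 <= c*f(n) with c = 7/81 < 1. Satisfied.
Case 3: T(n) = Theta(n^4).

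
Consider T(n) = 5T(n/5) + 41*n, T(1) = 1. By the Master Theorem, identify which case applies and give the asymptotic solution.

a=5, b=5, f(n)=41*n.
log_5(5) = 1, so n^(log_b(a)) = n.
f(n) = Theta(n), so Case 2 applies.
T(n) = Theta(n log n).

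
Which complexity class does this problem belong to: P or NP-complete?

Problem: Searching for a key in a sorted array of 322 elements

This problem is in P: binary search runs in O(log n).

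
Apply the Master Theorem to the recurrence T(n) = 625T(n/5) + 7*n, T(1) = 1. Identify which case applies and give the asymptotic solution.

a=625, b=5, f(n)=7*n.
log_5(625) = 4 > 1.
Since f(n) = O(n^1) is polynomially smaller than n^4, Case 1 applies.
T(n) = Theta(n^4).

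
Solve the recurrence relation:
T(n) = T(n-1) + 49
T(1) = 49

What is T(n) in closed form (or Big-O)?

Unrolling: T(n) = T(n-1) + 49 = T(n-2) + 2*49 = ... = T(1) + (n-1)*49 = 49 + (n-1)*49 = 49n.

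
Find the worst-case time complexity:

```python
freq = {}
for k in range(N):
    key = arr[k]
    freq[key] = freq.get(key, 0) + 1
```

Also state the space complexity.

Time complexity: O(n).
Space complexity: O(n).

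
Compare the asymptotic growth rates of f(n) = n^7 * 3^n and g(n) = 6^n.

g(n) = 6^n grows faster: 6^n / (n^7 3^n) = (6/3)^n / n^7 -> infinity since 6/3 > 1.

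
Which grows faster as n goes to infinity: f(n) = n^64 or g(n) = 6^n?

g(n) = 6^n grows faster: any exponential with base > 1 dominates every polynomial.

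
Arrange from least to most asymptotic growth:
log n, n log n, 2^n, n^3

Ordered by growth rate: log n < n log n < n^3 < 2^n.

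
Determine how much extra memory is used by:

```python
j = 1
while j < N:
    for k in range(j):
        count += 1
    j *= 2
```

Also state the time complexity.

Space complexity: O(1).
Only a constant amount of auxiliary storage is used; nothing grows with n.
Time complexity: O(n).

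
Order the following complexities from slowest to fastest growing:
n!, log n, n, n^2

Ordered by growth rate: log n < n < n^2 < n!.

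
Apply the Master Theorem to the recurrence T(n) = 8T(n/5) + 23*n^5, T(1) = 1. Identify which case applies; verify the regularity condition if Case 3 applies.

a=8, b=5, f(n)=23*n^5.
log_5(8) = 1.292 < 5.
f(n) = Omega(n^(1.292+epsilon)) for some epsilon > 0, so Case 3 is the candidate.
Regularity: a*f(n/b) = 8*23*(n/5)^5 = (8/3125)*23*n^5 <= c*f(n) with c = 8/3125 < 1. Satisfied.
Case 3: T(n) = Theta(n^5).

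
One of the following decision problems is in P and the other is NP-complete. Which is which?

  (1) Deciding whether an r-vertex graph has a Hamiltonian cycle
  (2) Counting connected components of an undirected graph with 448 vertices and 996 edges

(1) is NP-complete: one of Karp's 21 NP-complete problems.
(2) is P: BFS/DFS visits each vertex and edge once: O(V+E).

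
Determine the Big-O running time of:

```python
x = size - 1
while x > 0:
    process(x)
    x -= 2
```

Time complexity: O(n).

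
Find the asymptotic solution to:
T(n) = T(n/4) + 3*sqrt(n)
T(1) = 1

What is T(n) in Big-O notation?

Each level contributes sqrt(n/4^k). Geometric series with ratio 1/sqrt(4) < 1 sums to O(sqrt(n)).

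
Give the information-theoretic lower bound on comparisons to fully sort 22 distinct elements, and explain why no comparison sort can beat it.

A comparison sort is a binary decision tree whose leaves are the 22! = 1124000727777607680000 possible output permutations. A binary tree with L leaves has height >= ceil(log_2(L)). So any comparison sort needs >= ceil(log_2(22!)) = 70 comparisons in the worst case.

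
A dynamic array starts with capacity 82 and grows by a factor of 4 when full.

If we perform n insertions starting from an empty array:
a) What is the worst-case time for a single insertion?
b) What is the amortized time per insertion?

(a) Worst-case single insertion: O(n) -- when the array is full at capacity c, the resize copies all c elements, and c can be Theta(n).
(b) Resizes happen at sizes 82, 328, 1312, ... Total copy cost for n insertions: 82 + 328 + ... = O(n) (geometric series with ratio 1/4). Amortized cost per insertion: O(n)/n = O(1).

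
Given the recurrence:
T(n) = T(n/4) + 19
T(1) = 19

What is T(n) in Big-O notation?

Each step divides n by 4 and adds 19. After log_4(n) steps, T(n) = O(log n).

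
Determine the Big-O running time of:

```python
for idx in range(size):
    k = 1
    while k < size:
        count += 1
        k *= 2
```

Time complexity: O(n log n).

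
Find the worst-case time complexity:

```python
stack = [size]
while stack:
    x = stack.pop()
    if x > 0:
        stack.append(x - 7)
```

Time complexity: O(n).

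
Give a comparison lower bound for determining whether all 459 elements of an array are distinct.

In the algebraic decision-tree model, the YES region for element distinctness on 459 elements has 459! connected components (one per ordering). Ben-Or's theorem then gives a lower bound of Omega(log(n!)) = Omega(n log n).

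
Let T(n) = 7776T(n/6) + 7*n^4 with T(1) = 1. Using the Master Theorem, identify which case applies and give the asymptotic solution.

a=7776, b=6, f(n)=7*n^4.
log_6(7776) = 5 > 4.
Since f(n) = O(n^4) is polynomially smaller than n^5, Case 1 applies.
T(n) = Theta(n^5).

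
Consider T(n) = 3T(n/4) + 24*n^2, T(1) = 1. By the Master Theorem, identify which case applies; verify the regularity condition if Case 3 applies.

a=3, b=4, f(n)=24*n^2.
log_4(3) = 0.7925 < 2.
f(n) = Omega(n^(0.7925+epsilon)) for some epsilon > 0, so Case 3 is the candidate.
Regularity: a*f(n/b) = 3*24*(n/4)^2 = (3/16)*24*n^2 <= c*f(n) with c = 3/16 < 1. Satisfied.
Case 3: T(n) = Theta(n^2).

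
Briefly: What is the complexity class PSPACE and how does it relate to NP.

PSPACE is the class of problems solvable with polynomial space. NP is a subset of PSPACE (a poly-space machine can enumerate all certificates). PSPACE-complete problems include QBF (quantified Boolean formulas) and generalized games. It is unknown whether NP = PSPACE.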